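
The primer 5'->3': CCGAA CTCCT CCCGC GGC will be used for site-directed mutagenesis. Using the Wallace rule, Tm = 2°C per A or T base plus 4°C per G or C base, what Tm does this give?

Scanning the sequence gives G=4, A=2, T=2, C=10.
A+T = 4, G+C = 14
Tm = 4·14 + 2·4 = 56 + 8 = 64°C

64°C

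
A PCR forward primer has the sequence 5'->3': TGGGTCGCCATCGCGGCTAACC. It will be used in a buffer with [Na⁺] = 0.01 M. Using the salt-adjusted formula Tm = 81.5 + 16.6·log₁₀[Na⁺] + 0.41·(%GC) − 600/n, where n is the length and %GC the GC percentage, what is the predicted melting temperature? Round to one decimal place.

49.0°C

Length n = 22. Counting bases: T=4, C=8, A=3, G=7
G+C = 15, so %GC = 15/22 × 100 = 68.182%
Salt term: 16.6 × (-2) = -33.2
GC term: 0.41 × 68.182 = 27.955; length term: −600/22 = −27.273
Tm = 81.5 + (-33.2) + 27.955 − 27.273 = 48.982 → 49.0°C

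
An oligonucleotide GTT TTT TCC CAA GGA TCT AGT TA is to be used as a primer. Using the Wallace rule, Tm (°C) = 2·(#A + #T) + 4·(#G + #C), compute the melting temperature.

Scanning the sequence gives T=10, C=4, G=4, A=5.
So N_AT = 15 and N_GC = 8.
Tm = 2×15 + 4×8 = 62°C

62°C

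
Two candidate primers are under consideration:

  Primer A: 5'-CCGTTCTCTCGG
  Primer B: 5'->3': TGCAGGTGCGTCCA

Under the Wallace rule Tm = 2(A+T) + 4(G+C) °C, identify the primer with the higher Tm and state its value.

Primer A: A+T=4, G+C=8 → Tm = 2(4)+4(8) = 40°C
Primer B: A+T=5, G+C=9 → Tm = 2(5)+4(9) = 46°C
40°C vs 46°C → primer B is higher.

Primer B, 46°C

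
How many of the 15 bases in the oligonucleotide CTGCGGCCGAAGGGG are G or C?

12

Counting bases: A=2, C=4, T=1, G=8
Total G or C: 8 + 4 = 12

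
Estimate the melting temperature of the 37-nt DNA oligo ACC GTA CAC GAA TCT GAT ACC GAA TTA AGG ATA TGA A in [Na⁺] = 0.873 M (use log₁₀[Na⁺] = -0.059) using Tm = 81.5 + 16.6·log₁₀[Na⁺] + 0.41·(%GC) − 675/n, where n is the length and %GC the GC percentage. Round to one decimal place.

77.8°C

Length n = 37. C=7, G=7, A=15, T=8
G+C = 14, so %GC = 14/37 × 100 = 37.838%
Salt term: 16.6 × (-0.059) = -0.979
GC term: 0.41 × 37.838 = 15.514; length term: −675/37 = −18.243
Tm = 81.5 + (-0.979) + 15.514 − 18.243 = 77.792 → 77.8°C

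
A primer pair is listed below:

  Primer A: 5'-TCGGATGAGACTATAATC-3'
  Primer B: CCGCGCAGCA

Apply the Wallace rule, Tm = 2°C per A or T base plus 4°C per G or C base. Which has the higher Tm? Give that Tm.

Primer A: A+T=11, G+C=7 → Tm = 2(11)+4(7) = 50°C
Primer B: A+T=2, G+C=8 → Tm = 2(2)+4(8) = 36°C
50°C vs 36°C → primer A is higher.

Primer A, 50°C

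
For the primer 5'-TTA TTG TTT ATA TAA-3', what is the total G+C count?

1

Counting bases: A=5, G=1, T=9, C=0
Total G or C: 1 + 0 = 1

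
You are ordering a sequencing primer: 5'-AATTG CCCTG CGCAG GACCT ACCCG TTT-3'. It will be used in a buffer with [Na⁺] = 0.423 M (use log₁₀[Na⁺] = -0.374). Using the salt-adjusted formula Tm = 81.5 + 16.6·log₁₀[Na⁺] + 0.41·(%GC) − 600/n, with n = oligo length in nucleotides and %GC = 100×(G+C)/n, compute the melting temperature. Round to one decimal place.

Length n = 28. C=10, A=5, G=6, T=7
G+C = 16, so %GC = 16/28 × 100 = 57.143%
Salt term: 16.6 × (-0.374) = -6.208
GC term: 0.41 × 57.143 = 23.429; length term: −600/28 = −21.429
Tm = 81.5 + (-6.208) + 23.429 − 21.429 = 77.292 → 77.3°C

77.3°C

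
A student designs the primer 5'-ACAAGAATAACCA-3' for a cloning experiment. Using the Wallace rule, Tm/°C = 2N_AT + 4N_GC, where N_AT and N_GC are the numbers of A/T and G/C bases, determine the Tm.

34°C

Scanning the sequence gives C=3, G=1, T=1, A=8.
So N_AT = 9 and N_GC = 4.
Tm = 2(9) + 4(4) = 18 + 16 = 34°C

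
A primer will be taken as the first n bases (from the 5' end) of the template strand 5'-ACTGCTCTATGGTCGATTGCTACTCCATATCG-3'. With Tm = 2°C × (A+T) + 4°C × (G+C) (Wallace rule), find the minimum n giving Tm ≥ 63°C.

First 21 bases: ACTGCTCTATGGTCGATTGCT → Tm = 62°C (< 63°C)
First 22 bases: ACTGCTCTATGGTCGATTGCTA → Tm = 64°C (≥ 63°C)
Each additional base adds 2°C (A/T) or 4°C (G/C), so Tm is non-decreasing in n; n = 22 is the first length to reach 63°C.

n = 22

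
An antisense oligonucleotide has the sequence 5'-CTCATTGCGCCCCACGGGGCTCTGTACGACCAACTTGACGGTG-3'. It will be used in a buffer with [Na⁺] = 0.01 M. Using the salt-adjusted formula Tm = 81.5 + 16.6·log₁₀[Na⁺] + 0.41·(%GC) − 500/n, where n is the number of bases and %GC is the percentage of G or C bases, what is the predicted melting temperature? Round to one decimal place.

Length n = 43. Scanning the sequence gives A=7, T=9, C=15, G=12.
G+C = 27, so %GC = 27/43 × 100 = 62.791%
Salt term: 16.6 × (-2) = -33.2
GC term: 0.41 × 62.791 = 25.744; length term: −500/43 = −11.628
Tm = 81.5 + (-33.2) + 25.744 − 11.628 = 62.416 → 62.4°C

62.4°C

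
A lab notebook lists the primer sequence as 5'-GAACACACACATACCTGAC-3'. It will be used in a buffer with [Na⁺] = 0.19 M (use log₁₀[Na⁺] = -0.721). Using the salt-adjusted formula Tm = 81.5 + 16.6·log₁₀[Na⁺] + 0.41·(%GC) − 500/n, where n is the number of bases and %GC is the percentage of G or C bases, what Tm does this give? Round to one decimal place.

Length n = 19. C=7, A=8, T=2, G=2
G+C = 9, so %GC = 9/19 × 100 = 47.368%
Salt term: 16.6 × (-0.721) = -11.969
GC term: 0.41 × 47.368 = 19.421; length term: −500/19 = −26.316
Tm = 81.5 + (-11.969) + 19.421 − 26.316 = 62.636 → 62.6°C

62.6°C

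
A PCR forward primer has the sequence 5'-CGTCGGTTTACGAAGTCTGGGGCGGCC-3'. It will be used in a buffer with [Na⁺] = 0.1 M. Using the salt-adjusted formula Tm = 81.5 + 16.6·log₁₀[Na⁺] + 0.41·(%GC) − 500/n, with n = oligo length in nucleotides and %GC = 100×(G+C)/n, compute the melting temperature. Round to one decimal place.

Length n = 27. A=3, T=6, G=11, C=7
G+C = 18, so %GC = 18/27 × 100 = 66.667%
Salt term: 16.6 × (-1) = -16.6
GC term: 0.41 × 66.667 = 27.333; length term: −500/27 = −18.519
Tm = 81.5 + (-16.6) + 27.333 − 18.519 = 73.714 → 73.7°C

73.7°C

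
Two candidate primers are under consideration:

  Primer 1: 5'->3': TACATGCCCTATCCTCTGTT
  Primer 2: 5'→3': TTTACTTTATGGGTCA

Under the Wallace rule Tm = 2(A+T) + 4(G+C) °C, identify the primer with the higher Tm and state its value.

Primer 1, 58°C

Primer 1: A+T=11, G+C=9 → Tm = 2(11)+4(9) = 58°C
Primer 2: A+T=11, G+C=5 → Tm = 2(11)+4(5) = 42°C
58°C vs 42°C → primer 1 is higher.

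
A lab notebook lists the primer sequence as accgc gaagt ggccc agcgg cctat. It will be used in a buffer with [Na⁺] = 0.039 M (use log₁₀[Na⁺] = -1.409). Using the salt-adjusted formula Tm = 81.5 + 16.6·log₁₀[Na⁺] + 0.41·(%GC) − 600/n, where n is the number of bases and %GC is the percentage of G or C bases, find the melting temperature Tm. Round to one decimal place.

Length n = 25. Base counts: G=8, C=9, T=3, A=5
G+C = 17, so %GC = 17/25 × 100 = 68%
Salt term: 16.6 × (-1.409) = -23.389
GC term: 0.41 × 68 = 27.88; length term: −600/25 = −24
Tm = 81.5 + (-23.389) + 27.88 − 24 = 61.991 → 62.0°C

62.0°C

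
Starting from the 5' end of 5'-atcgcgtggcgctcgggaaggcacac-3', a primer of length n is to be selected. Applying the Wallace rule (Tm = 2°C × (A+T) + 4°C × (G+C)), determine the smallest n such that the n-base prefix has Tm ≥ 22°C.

First 6 bases: ATCGCG → Tm = 20°C (< 22°C)
First 7 bases: ATCGCGT → Tm = 22°C (≥ 22°C)
Each additional base adds 2°C (A/T) or 4°C (G/C), so Tm is non-decreasing in n; n = 7 is the first length to reach 22°C.

n = 7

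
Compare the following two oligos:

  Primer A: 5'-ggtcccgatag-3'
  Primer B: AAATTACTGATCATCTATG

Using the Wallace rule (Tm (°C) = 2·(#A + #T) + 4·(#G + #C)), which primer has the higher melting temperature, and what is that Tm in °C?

Primer A: A+T=4, G+C=7 → Tm = 2(4)+4(7) = 36°C
Primer B: A+T=14, G+C=5 → Tm = 2(14)+4(5) = 48°C
36°C vs 48°C → primer B is higher.

Primer B, 48°C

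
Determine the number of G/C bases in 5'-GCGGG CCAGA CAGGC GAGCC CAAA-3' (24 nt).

17

Scanning the sequence gives G=9, T=0, A=7, C=8.
G+C = 9 + 8 = 17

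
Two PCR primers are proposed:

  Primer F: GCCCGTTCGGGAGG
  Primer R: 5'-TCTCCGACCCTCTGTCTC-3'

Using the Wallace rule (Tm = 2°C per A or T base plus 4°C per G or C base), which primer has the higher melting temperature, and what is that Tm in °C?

Primer F: A+T=3, G+C=11 → Tm = 2(3)+4(11) = 50°C
Primer R: A+T=7, G+C=11 → Tm = 2(7)+4(11) = 58°C
50°C vs 58°C → primer R is higher.

Primer R, 58°C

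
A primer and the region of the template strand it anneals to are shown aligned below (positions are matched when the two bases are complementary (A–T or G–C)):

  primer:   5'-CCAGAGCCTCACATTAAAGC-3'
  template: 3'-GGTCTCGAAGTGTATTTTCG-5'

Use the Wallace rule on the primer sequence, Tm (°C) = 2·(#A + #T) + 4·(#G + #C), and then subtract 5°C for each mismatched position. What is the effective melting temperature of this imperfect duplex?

Primer base counts: A=7, T=3, G=3, C=7 → A+T=10, G+C=10
Perfect-match Tm = 2(10) + 4(10) = 20 + 40 = 60°C
Mismatches (positions where the bases are not complementary): 2 (at positions 8, 15)
Effective Tm = 60 − 2×5 = 60 − 10 = 50°C

50°C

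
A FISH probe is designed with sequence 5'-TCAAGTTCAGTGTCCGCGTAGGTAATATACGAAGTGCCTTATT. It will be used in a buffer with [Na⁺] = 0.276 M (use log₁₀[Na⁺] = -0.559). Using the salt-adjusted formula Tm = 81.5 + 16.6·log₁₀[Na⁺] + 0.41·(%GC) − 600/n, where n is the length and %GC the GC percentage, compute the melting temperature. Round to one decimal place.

Length n = 43. Scanning the sequence gives T=14, A=11, G=10, C=8.
G+C = 18, so %GC = 18/43 × 100 = 41.86%
Salt term: 16.6 × (-0.559) = -9.279
GC term: 0.41 × 41.86 = 17.163; length term: −600/43 = −13.953
Tm = 81.5 + (-9.279) + 17.163 − 13.953 = 75.431 → 75.4°C

75.4°C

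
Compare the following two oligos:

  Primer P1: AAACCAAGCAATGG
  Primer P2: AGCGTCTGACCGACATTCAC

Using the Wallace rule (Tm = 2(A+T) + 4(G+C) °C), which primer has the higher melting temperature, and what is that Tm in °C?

Primer P2, 62°C

Primer P1: A+T=8, G+C=6 → Tm = 2(8)+4(6) = 40°C
Primer P2: A+T=9, G+C=11 → Tm = 2(9)+4(11) = 62°C
40°C vs 62°C → primer P2 is higher.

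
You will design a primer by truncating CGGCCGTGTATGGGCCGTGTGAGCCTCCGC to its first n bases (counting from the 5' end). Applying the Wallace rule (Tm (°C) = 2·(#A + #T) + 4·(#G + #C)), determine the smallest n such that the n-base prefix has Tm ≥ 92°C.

First 26 bases: CGGCCGTGTATGGGCCGTGTGAGCCT → Tm = 88°C (< 92°C)
First 27 bases: CGGCCGTGTATGGGCCGTGTGAGCCTC → Tm = 92°C (≥ 92°C)
Since every base adds ≥2°C, Tm only increases with n, so the threshold is first crossed at n = 27.

n = 27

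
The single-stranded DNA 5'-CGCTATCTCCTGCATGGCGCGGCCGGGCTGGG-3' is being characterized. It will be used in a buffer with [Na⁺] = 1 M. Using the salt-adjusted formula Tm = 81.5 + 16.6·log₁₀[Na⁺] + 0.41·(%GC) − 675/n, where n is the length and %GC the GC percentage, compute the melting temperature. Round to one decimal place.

91.2°C

Length n = 32. Scanning the sequence gives T=6, C=11, A=2, G=13.
G+C = 24, so %GC = 24/32 × 100 = 75%
Salt term: 16.6 × (0) = 0
GC term: 0.41 × 75 = 30.75; length term: −675/32 = −21.094
Tm = 81.5 + (0) + 30.75 − 21.094 = 91.156 → 91.2°C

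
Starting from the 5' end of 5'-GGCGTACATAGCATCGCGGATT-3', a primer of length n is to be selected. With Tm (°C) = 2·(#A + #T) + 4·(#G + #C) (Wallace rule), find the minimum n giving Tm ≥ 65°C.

n = 21

First 20 bases: GGCGTACATAGCATCGCGGA → Tm = 64°C (< 65°C)
First 21 bases: GGCGTACATAGCATCGCGGAT → Tm = 66°C (≥ 65°C)
Each additional base adds 2°C (A/T) or 4°C (G/C), so Tm is non-decreasing in n; n = 21 is the first length to reach 65°C.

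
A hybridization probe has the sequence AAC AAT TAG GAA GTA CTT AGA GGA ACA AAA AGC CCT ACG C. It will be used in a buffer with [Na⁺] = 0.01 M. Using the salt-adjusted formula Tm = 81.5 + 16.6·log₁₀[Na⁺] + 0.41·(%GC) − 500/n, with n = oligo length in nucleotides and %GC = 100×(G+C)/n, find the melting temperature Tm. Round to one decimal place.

Length n = 40. Counting bases: C=8, A=18, G=8, T=6
G+C = 16, so %GC = 16/40 × 100 = 40%
Salt term: 16.6 × (-2) = -33.2
GC term: 0.41 × 40 = 16.4; length term: −500/40 = −12.5
Tm = 81.5 + (-33.2) + 16.4 − 12.5 = 52.2 → 52.2°C

52.2°C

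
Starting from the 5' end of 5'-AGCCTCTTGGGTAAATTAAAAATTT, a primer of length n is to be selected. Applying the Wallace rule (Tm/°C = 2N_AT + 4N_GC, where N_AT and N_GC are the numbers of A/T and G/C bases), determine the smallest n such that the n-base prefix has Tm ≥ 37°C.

n = 12

First 11 bases: AGCCTCTTGGG → Tm = 36°C (< 37°C)
First 12 bases: AGCCTCTTGGGT → Tm = 38°C (≥ 37°C)
Each additional base adds 2°C (A/T) or 4°C (G/C), so Tm is non-decreasing in n; n = 12 is the first length to reach 37°C.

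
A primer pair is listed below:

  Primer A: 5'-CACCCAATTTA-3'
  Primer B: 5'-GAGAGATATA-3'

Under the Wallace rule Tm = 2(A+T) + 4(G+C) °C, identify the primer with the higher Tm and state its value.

Primer A, 30°C

Primer A: A+T=7, G+C=4 → Tm = 2(7)+4(4) = 30°C
Primer B: A+T=7, G+C=3 → Tm = 2(7)+4(3) = 26°C
30°C vs 26°C → primer A is higher.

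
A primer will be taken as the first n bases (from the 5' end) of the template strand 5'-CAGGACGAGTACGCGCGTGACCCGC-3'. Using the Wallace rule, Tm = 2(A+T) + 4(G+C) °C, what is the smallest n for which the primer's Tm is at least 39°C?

First 12 bases: CAGGACGAGTAC → Tm = 38°C (< 39°C)
First 13 bases: CAGGACGAGTACG → Tm = 42°C (≥ 39°C)
Since every base adds ≥2°C, Tm only increases with n, so the threshold is first crossed at n = 13.

n = 13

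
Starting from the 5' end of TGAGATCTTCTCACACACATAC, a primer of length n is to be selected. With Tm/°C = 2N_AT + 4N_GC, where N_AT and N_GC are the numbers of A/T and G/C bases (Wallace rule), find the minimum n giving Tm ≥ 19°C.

n = 7

First 6 bases: TGAGAT → Tm = 16°C (< 19°C)
First 7 bases: TGAGATC → Tm = 20°C (≥ 19°C)
Each additional base adds 2°C (A/T) or 4°C (G/C), so Tm is non-decreasing in n; n = 7 is the first length to reach 19°C.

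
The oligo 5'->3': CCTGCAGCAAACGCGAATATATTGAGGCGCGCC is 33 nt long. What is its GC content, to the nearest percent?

58%

Base counts: T=5, C=10, A=9, G=9
G+C = 9 + 10 = 19 out of 33 bases
%GC = 19/33 × 100 = 57.58% ≈ 58%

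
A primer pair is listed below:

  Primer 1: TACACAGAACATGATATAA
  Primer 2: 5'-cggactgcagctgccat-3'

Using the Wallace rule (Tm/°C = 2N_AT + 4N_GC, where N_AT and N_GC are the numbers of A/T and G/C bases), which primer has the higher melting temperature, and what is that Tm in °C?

Primer 1: A+T=14, G+C=5 → Tm = 2(14)+4(5) = 48°C
Primer 2: A+T=6, G+C=11 → Tm = 2(6)+4(11) = 56°C
48°C vs 56°C → primer 2 is higher.

Primer 2, 56°C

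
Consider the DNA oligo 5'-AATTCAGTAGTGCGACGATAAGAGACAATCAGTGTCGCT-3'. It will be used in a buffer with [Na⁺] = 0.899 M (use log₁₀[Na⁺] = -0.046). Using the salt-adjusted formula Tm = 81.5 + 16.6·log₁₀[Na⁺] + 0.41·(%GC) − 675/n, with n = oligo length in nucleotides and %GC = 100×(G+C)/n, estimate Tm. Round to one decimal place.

81.3°C

Length n = 39. Scanning the sequence gives C=7, G=10, T=9, A=13.
G+C = 17, so %GC = 17/39 × 100 = 43.59%
Salt term: 16.6 × (-0.046) = -0.764
GC term: 0.41 × 43.59 = 17.872; length term: −675/39 = −17.308
Tm = 81.5 + (-0.764) + 17.872 − 17.308 = 81.3 → 81.3°C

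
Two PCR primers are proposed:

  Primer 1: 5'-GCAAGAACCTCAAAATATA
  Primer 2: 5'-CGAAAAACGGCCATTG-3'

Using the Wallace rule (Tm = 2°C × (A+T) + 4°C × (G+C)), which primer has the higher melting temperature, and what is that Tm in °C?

Primer 1, 50°C

Primer 1: A+T=13, G+C=6 → Tm = 2(13)+4(6) = 50°C
Primer 2: A+T=8, G+C=8 → Tm = 2(8)+4(8) = 48°C
50°C vs 48°C → primer 1 is higher.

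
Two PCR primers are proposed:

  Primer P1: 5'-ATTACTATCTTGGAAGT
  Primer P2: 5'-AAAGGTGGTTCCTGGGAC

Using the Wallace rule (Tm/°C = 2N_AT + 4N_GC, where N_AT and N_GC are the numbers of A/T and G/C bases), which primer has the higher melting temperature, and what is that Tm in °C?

Primer P1: A+T=12, G+C=5 → Tm = 2(12)+4(5) = 44°C
Primer P2: A+T=8, G+C=10 → Tm = 2(8)+4(10) = 56°C
44°C vs 56°C → primer P2 is higher.

Primer P2, 56°C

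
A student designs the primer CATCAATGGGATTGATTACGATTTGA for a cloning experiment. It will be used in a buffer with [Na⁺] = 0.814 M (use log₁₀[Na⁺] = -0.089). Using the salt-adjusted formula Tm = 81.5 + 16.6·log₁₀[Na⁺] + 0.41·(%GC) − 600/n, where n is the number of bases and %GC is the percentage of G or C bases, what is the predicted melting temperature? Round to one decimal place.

Length n = 26. Counting bases: C=3, T=9, A=8, G=6
G+C = 9, so %GC = 9/26 × 100 = 34.615%
Salt term: 16.6 × (-0.089) = -1.477
GC term: 0.41 × 34.615 = 14.192; length term: −600/26 = −23.077
Tm = 81.5 + (-1.477) + 14.192 − 23.077 = 71.138 → 71.1°C

71.1°C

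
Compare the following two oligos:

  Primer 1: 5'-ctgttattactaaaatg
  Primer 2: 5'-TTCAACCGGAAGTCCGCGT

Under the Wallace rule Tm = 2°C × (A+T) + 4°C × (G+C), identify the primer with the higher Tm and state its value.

Primer 2, 60°C

Primer 1: A+T=13, G+C=4 → Tm = 2(13)+4(4) = 42°C
Primer 2: A+T=8, G+C=11 → Tm = 2(8)+4(11) = 60°C
42°C vs 60°C → primer 2 is higher.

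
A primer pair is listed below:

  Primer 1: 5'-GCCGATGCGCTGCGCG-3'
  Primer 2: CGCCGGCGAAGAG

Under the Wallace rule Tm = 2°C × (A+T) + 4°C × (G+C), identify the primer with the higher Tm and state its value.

Primer 1: A+T=3, G+C=13 → Tm = 2(3)+4(13) = 58°C
Primer 2: A+T=3, G+C=10 → Tm = 2(3)+4(10) = 46°C
58°C vs 46°C → primer 1 is higher.

Primer 1, 58°C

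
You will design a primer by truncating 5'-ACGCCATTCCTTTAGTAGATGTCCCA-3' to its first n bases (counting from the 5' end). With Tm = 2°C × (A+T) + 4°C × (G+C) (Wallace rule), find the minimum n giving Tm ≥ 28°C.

First 8 bases: ACGCCATT → Tm = 24°C (< 28°C)
First 9 bases: ACGCCATTC → Tm = 28°C (≥ 28°C)
Since every base adds ≥2°C, Tm only increases with n, so the threshold is first crossed at n = 9.

n = 9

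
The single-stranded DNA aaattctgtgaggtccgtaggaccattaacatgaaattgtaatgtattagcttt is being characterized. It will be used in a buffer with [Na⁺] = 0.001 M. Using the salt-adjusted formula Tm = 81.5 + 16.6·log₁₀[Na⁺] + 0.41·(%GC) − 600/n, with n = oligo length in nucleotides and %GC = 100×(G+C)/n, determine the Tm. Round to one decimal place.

34.3°C

Length n = 54. Base counts: G=11, C=7, T=19, A=17
G+C = 18, so %GC = 18/54 × 100 = 33.333%
Salt term: 16.6 × (-3) = -49.8
GC term: 0.41 × 33.333 = 13.667; length term: −600/54 = −11.111
Tm = 81.5 + (-49.8) + 13.667 − 11.111 = 34.256 → 34.3°C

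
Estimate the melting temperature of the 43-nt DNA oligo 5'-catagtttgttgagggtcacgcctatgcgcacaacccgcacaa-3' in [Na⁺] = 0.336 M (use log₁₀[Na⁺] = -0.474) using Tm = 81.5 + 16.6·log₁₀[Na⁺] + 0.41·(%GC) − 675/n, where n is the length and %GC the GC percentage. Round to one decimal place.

Length n = 43. Scanning the sequence gives A=11, T=9, C=13, G=10.
G+C = 23, so %GC = 23/43 × 100 = 53.488%
Salt term: 16.6 × (-0.474) = -7.868
GC term: 0.41 × 53.488 = 21.93; length term: −675/43 = −15.698
Tm = 81.5 + (-7.868) + 21.93 − 15.698 = 79.864 → 79.9°C

79.9°C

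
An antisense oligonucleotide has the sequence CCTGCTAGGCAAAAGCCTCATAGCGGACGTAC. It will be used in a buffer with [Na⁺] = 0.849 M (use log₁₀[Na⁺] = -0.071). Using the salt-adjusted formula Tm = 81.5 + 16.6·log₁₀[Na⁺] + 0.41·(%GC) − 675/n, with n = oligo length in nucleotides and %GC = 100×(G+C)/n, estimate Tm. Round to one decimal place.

Length n = 32. Base counts: G=8, C=10, A=9, T=5
G+C = 18, so %GC = 18/32 × 100 = 56.25%
Salt term: 16.6 × (-0.071) = -1.179
GC term: 0.41 × 56.25 = 23.062; length term: −675/32 = −21.094
Tm = 81.5 + (-1.179) + 23.062 − 21.094 = 82.289 → 82.3°C

82.3°C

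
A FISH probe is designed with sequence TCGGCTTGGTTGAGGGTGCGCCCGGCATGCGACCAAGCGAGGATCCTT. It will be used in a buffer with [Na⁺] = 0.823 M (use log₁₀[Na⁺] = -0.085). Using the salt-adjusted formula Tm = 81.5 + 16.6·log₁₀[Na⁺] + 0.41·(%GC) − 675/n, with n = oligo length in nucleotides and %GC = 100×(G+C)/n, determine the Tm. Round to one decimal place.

Length n = 48. Base counts: T=10, C=13, A=7, G=18
G+C = 31, so %GC = 31/48 × 100 = 64.583%
Salt term: 16.6 × (-0.085) = -1.411
GC term: 0.41 × 64.583 = 26.479; length term: −675/48 = −14.062
Tm = 81.5 + (-1.411) + 26.479 − 14.062 = 92.506 → 92.5°C

92.5°C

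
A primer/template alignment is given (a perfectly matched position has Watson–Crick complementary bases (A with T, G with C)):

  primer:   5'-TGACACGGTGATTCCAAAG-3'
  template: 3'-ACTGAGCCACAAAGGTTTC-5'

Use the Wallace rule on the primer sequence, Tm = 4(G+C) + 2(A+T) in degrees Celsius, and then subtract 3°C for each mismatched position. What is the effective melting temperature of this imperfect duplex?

50°C

Primer base counts: A=6, T=4, G=5, C=4 → A+T=10, G+C=9
Perfect-match Tm = 2(10) + 4(9) = 20 + 36 = 56°C
Mismatches (positions where the bases are not complementary): 2 (at positions 5, 11)
Effective Tm = 56 − 2×3 = 56 − 6 = 50°C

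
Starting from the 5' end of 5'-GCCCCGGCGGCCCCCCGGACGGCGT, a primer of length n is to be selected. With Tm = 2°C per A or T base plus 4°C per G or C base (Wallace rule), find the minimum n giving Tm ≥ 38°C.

n = 10

First 9 bases: GCCCCGGCG → Tm = 36°C (< 38°C)
First 10 bases: GCCCCGGCGG → Tm = 40°C (≥ 38°C)
Since every base adds ≥2°C, Tm only increases with n, so the threshold is first crossed at n = 10.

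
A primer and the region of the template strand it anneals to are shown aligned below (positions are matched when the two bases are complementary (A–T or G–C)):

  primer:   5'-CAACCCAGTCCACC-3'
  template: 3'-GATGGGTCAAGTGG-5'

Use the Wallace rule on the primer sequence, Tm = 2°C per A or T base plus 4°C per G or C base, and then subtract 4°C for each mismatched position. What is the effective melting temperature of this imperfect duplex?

38°C

Primer base counts: A=4, T=1, G=1, C=8 → A+T=5, G+C=9
Perfect-match Tm = 2(5) + 4(9) = 10 + 36 = 46°C
Mismatches (positions where the bases are not complementary): 2 (at positions 2, 10)
Effective Tm = 46 − 2×4 = 46 − 8 = 38°C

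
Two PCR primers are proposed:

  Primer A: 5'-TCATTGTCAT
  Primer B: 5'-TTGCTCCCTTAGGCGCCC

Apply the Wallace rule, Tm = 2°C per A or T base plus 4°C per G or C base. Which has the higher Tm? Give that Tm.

Primer B, 60°C

Primer A: A+T=7, G+C=3 → Tm = 2(7)+4(3) = 26°C
Primer B: A+T=6, G+C=12 → Tm = 2(6)+4(12) = 60°C
26°C vs 60°C → primer B is higher.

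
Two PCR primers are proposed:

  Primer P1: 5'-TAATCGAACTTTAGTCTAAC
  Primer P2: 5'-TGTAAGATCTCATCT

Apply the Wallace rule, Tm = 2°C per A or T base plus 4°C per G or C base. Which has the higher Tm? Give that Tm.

Primer P1, 52°C

Primer P1: A+T=14, G+C=6 → Tm = 2(14)+4(6) = 52°C
Primer P2: A+T=10, G+C=5 → Tm = 2(10)+4(5) = 40°C
52°C vs 40°C → primer P1 is higher.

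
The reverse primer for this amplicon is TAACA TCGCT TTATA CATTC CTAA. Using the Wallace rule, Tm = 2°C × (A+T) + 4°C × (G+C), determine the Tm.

62°C

Base counts: T=9, C=6, A=8, G=1
So N_AT = 17 and N_GC = 7.
Tm = 2(17) + 4(7) = 34 + 28 = 62°C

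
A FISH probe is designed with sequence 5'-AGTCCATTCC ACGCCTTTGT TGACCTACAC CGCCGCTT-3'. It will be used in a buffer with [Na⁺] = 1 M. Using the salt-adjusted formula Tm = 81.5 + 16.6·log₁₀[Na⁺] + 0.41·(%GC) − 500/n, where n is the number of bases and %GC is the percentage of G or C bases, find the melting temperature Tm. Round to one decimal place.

91.0°C

Length n = 38. G=6, A=6, C=15, T=11
G+C = 21, so %GC = 21/38 × 100 = 55.263%
Salt term: 16.6 × (0) = 0
GC term: 0.41 × 55.263 = 22.658; length term: −500/38 = −13.158
Tm = 81.5 + (0) + 22.658 − 13.158 = 91 → 91.0°C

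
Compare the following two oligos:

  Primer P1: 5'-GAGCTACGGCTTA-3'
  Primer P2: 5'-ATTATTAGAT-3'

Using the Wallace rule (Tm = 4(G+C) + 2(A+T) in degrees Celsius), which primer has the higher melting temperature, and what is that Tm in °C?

Primer P1: A+T=6, G+C=7 → Tm = 2(6)+4(7) = 40°C
Primer P2: A+T=9, G+C=1 → Tm = 2(9)+4(1) = 22°C
40°C vs 22°C → primer P1 is higher.

Primer P1, 40°C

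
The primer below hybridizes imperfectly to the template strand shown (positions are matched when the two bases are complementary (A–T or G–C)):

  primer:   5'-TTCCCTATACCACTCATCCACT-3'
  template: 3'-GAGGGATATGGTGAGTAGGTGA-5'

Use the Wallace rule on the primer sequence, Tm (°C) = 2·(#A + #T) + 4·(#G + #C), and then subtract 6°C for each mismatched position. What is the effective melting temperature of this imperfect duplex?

Primer base counts: A=5, T=7, G=0, C=10 → A+T=12, G+C=10
Perfect-match Tm = 2(12) + 4(10) = 24 + 40 = 64°C
Mismatches (positions where the bases are not complementary): 1 (at position 1)
Effective Tm = 64 − 1×6 = 64 − 6 = 58°C

58°C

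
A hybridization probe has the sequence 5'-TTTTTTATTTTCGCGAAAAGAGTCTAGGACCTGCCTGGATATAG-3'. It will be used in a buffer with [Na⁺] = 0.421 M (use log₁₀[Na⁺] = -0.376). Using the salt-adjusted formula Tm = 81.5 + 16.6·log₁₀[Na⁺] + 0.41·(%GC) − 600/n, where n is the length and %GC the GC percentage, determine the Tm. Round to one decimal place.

Length n = 44. Scanning the sequence gives A=11, C=7, T=16, G=10.
G+C = 17, so %GC = 17/44 × 100 = 38.636%
Salt term: 16.6 × (-0.376) = -6.242
GC term: 0.41 × 38.636 = 15.841; length term: −600/44 = −13.636
Tm = 81.5 + (-6.242) + 15.841 − 13.636 = 77.463 → 77.5°C

77.5°C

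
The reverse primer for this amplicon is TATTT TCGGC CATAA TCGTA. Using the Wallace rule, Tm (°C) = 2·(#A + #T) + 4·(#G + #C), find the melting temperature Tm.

54°C

Counting bases: G=3, A=5, T=8, C=4
So N_AT = 13 and N_GC = 7.
Tm = 4·7 + 2·13 = 28 + 26 = 54°C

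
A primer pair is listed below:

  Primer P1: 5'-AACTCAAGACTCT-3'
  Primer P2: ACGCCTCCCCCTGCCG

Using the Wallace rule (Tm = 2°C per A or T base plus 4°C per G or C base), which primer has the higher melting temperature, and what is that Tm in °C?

Primer P2, 58°C

Primer P1: A+T=8, G+C=5 → Tm = 2(8)+4(5) = 36°C
Primer P2: A+T=3, G+C=13 → Tm = 2(3)+4(13) = 58°C
36°C vs 58°C → primer P2 is higher.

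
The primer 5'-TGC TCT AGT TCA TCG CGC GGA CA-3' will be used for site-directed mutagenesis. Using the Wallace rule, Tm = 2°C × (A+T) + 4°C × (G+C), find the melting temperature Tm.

Base counts: T=6, C=7, G=6, A=4
AT pairs contribute 10, GC pairs contribute 13.
Tm = 2×10 + 4×13 = 72°C

72°C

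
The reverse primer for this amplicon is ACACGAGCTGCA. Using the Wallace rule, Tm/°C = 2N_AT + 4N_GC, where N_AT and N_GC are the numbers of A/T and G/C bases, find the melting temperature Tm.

38°C

Counting bases: G=3, C=4, A=4, T=1
A+T = 5, G+C = 7
Tm = 2(5) + 4(7) = 10 + 28 = 38°C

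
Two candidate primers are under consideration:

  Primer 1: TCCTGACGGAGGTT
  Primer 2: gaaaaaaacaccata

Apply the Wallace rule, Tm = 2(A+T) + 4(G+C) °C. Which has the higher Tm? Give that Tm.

Primer 1: A+T=6, G+C=8 → Tm = 2(6)+4(8) = 44°C
Primer 2: A+T=11, G+C=4 → Tm = 2(11)+4(4) = 38°C
44°C vs 38°C → primer 1 is higher.

Primer 1, 44°C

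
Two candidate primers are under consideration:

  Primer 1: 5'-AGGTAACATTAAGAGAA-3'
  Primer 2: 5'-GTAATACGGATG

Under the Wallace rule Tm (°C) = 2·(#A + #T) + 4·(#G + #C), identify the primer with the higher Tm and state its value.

Primer 1: A+T=12, G+C=5 → Tm = 2(12)+4(5) = 44°C
Primer 2: A+T=7, G+C=5 → Tm = 2(7)+4(5) = 34°C
44°C vs 34°C → primer 1 is higher.

Primer 1, 44°C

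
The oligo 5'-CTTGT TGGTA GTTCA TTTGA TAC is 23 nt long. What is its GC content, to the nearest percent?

35%

Base counts: G=5, T=11, A=4, C=3
G+C = 5 + 3 = 8 out of 23 bases
%GC = 8/23 × 100 = 34.78% ≈ 35%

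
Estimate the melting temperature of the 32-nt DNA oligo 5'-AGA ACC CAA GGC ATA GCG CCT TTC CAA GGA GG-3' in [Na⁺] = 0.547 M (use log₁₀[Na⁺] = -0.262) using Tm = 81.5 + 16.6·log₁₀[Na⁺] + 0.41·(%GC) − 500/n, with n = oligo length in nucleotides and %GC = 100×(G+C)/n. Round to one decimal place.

Length n = 32. T=4, C=9, A=10, G=9
G+C = 18, so %GC = 18/32 × 100 = 56.25%
Salt term: 16.6 × (-0.262) = -4.349
GC term: 0.41 × 56.25 = 23.062; length term: −500/32 = −15.625
Tm = 81.5 + (-4.349) + 23.062 − 15.625 = 84.588 → 84.6°C

84.6°C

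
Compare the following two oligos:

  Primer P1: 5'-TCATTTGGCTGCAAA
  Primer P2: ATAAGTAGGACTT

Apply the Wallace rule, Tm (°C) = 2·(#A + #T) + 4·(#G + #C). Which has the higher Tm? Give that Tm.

Primer P1, 42°C

Primer P1: A+T=9, G+C=6 → Tm = 2(9)+4(6) = 42°C
Primer P2: A+T=9, G+C=4 → Tm = 2(9)+4(4) = 34°C
42°C vs 34°C → primer P1 is higher.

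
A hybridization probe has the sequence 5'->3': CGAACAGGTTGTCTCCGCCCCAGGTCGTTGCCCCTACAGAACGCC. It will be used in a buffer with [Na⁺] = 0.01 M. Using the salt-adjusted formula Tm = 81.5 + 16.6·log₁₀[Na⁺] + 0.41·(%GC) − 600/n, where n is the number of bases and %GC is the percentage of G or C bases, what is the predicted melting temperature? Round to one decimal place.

61.4°C

Length n = 45. Scanning the sequence gives C=18, T=8, A=8, G=11.
G+C = 29, so %GC = 29/45 × 100 = 64.444%
Salt term: 16.6 × (-2) = -33.2
GC term: 0.41 × 64.444 = 26.422; length term: −600/45 = −13.333
Tm = 81.5 + (-33.2) + 26.422 − 13.333 = 61.389 → 61.4°C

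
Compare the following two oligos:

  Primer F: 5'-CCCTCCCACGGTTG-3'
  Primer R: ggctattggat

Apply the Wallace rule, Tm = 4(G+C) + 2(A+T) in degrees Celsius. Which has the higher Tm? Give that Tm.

Primer F: A+T=4, G+C=10 → Tm = 2(4)+4(10) = 48°C
Primer R: A+T=6, G+C=5 → Tm = 2(6)+4(5) = 32°C
48°C vs 32°C → primer F is higher.

Primer F, 48°C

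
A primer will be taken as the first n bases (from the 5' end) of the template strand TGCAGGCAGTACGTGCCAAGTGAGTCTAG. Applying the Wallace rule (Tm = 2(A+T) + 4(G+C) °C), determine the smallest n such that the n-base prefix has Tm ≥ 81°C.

First 25 bases: TGCAGGCAGTACGTGCCAAGTGAGT → Tm = 78°C (< 81°C)
First 26 bases: TGCAGGCAGTACGTGCCAAGTGAGTC → Tm = 82°C (≥ 81°C)
Each additional base adds 2°C (A/T) or 4°C (G/C), so Tm is non-decreasing in n; n = 26 is the first length to reach 81°C.

n = 26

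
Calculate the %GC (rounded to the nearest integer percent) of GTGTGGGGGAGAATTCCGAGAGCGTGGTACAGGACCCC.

63%

Scanning the sequence gives C=8, G=16, T=6, A=8.
G+C = 16 + 8 = 24 out of 38 bases
%GC = 24/38 × 100 = 63.16% ≈ 63%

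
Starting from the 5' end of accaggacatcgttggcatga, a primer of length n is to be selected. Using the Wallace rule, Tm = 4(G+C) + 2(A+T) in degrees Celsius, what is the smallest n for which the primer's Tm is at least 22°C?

First 6 bases: ACCAGG → Tm = 20°C (< 22°C)
First 7 bases: ACCAGGA → Tm = 22°C (≥ 22°C)
Each additional base adds 2°C (A/T) or 4°C (G/C), so Tm is non-decreasing in n; n = 7 is the first length to reach 22°C.

n = 7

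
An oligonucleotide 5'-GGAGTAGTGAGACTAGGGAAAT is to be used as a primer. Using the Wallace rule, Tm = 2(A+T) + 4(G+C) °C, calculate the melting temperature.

64°C

Scanning the sequence gives G=9, T=4, A=8, C=1.
So N_AT = 12 and N_GC = 10.
Tm = 2(12) + 4(10) = 24 + 40 = 64°C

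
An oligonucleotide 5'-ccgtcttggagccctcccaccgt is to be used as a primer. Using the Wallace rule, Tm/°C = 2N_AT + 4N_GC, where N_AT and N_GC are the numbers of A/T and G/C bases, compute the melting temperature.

Counting bases: C=11, T=5, G=5, A=2
AT pairs contribute 7, GC pairs contribute 16.
Tm = 4·16 + 2·7 = 64 + 14 = 78°C

78°C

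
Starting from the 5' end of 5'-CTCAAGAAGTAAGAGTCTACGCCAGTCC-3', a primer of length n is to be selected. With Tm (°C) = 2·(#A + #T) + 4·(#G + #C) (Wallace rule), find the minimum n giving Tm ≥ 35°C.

First 12 bases: CTCAAGAAGTAA → Tm = 32°C (< 35°C)
First 13 bases: CTCAAGAAGTAAG → Tm = 36°C (≥ 35°C)
Since every base adds ≥2°C, Tm only increases with n, so the threshold is first crossed at n = 13.

n = 13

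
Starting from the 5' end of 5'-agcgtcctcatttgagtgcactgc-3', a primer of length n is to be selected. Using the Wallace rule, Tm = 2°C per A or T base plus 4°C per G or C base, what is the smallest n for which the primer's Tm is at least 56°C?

n = 19

First 18 bases: AGCGTCCTCATTTGAGTG → Tm = 54°C (< 56°C)
First 19 bases: AGCGTCCTCATTTGAGTGC → Tm = 58°C (≥ 56°C)
Since every base adds ≥2°C, Tm only increases with n, so the threshold is first crossed at n = 19.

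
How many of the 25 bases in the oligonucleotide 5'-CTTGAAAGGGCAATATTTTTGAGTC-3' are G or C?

Base counts: G=6, C=3, A=7, T=9
G+C = 6 + 3 = 9

9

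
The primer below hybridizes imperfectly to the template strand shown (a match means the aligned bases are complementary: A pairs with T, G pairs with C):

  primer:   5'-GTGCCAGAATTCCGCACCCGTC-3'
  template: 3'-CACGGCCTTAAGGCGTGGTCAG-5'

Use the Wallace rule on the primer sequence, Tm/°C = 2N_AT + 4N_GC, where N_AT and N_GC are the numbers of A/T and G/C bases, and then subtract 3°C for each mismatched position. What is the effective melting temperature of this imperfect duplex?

Primer base counts: A=4, T=4, G=5, C=9 → A+T=8, G+C=14
Perfect-match Tm = 2(8) + 4(14) = 16 + 56 = 72°C
Mismatches (positions where the bases are not complementary): 2 (at positions 6, 19)
Effective Tm = 72 − 2×3 = 72 − 6 = 66°C

66°C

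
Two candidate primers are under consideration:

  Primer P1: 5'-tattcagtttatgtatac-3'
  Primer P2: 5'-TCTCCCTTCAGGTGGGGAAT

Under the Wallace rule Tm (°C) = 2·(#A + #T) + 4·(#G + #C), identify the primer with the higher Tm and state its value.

Primer P2, 62°C

Primer P1: A+T=14, G+C=4 → Tm = 2(14)+4(4) = 44°C
Primer P2: A+T=9, G+C=11 → Tm = 2(9)+4(11) = 62°C
44°C vs 62°C → primer P2 is higher.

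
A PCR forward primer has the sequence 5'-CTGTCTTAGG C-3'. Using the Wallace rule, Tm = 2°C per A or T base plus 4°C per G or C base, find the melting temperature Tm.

Scanning the sequence gives C=3, G=3, T=4, A=1.
AT pairs contribute 5, GC pairs contribute 6.
Tm = 2×5 + 4×6 = 34°C

34°C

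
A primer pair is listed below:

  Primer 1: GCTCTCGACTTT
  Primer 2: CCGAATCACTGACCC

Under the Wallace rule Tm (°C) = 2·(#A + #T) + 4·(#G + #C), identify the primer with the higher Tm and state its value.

Primer 1: A+T=6, G+C=6 → Tm = 2(6)+4(6) = 36°C
Primer 2: A+T=6, G+C=9 → Tm = 2(6)+4(9) = 48°C
36°C vs 48°C → primer 2 is higher.

Primer 2, 48°C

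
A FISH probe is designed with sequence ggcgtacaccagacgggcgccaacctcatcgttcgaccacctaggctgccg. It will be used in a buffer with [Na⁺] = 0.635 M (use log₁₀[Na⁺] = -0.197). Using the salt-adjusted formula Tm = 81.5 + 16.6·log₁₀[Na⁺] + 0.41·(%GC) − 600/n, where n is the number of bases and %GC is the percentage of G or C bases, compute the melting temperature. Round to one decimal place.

93.8°C

Length n = 51. Base counts: A=10, G=14, C=20, T=7
G+C = 34, so %GC = 34/51 × 100 = 66.667%
Salt term: 16.6 × (-0.197) = -3.27
GC term: 0.41 × 66.667 = 27.333; length term: −600/51 = −11.765
Tm = 81.5 + (-3.27) + 27.333 − 11.765 = 93.798 → 93.8°C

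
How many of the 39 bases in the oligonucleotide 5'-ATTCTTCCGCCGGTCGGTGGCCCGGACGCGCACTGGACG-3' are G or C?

28

Base counts: C=14, T=7, A=4, G=14
G+C = 14 + 14 = 28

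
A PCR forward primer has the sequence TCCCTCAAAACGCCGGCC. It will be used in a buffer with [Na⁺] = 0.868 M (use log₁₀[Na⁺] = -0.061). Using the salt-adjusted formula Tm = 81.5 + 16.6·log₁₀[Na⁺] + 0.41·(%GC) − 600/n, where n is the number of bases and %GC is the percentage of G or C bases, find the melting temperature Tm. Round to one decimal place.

Length n = 18. Counting bases: A=4, T=2, G=3, C=9
G+C = 12, so %GC = 12/18 × 100 = 66.667%
Salt term: 16.6 × (-0.061) = -1.013
GC term: 0.41 × 66.667 = 27.333; length term: −600/18 = −33.333
Tm = 81.5 + (-1.013) + 27.333 − 33.333 = 74.487 → 74.5°C

74.5°C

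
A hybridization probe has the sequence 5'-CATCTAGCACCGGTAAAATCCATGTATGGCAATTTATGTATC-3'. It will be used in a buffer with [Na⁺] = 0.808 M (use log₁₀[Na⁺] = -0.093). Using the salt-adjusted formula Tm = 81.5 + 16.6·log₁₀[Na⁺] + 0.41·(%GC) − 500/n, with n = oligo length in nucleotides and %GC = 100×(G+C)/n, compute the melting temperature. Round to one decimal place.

Length n = 42. Counting bases: C=9, A=13, G=7, T=13
G+C = 16, so %GC = 16/42 × 100 = 38.095%
Salt term: 16.6 × (-0.093) = -1.544
GC term: 0.41 × 38.095 = 15.619; length term: −500/42 = −11.905
Tm = 81.5 + (-1.544) + 15.619 − 11.905 = 83.67 → 83.7°C

83.7°C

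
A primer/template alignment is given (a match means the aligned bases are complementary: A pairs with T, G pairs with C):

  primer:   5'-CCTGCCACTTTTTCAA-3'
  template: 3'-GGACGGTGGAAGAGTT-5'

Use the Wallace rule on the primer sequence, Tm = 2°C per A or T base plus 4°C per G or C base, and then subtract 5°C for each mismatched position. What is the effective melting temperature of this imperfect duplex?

36°C

Primer base counts: A=3, T=6, G=1, C=6 → A+T=9, G+C=7
Perfect-match Tm = 2(9) + 4(7) = 18 + 28 = 46°C
Mismatches (positions where the bases are not complementary): 2 (at positions 9, 12)
Effective Tm = 46 − 2×5 = 46 − 10 = 36°C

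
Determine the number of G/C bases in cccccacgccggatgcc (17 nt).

14

Counting bases: G=4, C=10, A=2, T=1
Total G or C: 4 + 10 = 14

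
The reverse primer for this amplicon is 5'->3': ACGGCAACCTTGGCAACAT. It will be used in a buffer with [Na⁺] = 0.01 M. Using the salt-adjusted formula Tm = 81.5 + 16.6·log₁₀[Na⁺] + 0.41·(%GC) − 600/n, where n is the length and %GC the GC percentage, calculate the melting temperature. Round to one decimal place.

Length n = 19. Scanning the sequence gives T=3, C=6, A=6, G=4.
G+C = 10, so %GC = 10/19 × 100 = 52.632%
Salt term: 16.6 × (-2) = -33.2
GC term: 0.41 × 52.632 = 21.579; length term: −600/19 = −31.579
Tm = 81.5 + (-33.2) + 21.579 − 31.579 = 38.3 → 38.3°C

38.3°C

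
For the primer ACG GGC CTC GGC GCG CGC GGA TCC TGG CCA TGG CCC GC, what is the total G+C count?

Scanning the sequence gives C=16, G=15, T=4, A=3.
Total G or C: 15 + 16 = 31

31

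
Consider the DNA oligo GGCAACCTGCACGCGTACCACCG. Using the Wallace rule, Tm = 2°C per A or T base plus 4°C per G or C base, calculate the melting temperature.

78°C

Base counts: A=5, C=10, G=6, T=2
AT pairs contribute 7, GC pairs contribute 16.
Tm = 4·16 + 2·7 = 64 + 14 = 78°C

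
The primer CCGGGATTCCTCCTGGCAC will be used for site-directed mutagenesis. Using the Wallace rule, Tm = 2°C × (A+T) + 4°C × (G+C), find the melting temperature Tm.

Counting bases: A=2, G=5, C=8, T=4
AT pairs contribute 6, GC pairs contribute 13.
Tm = 2×6 + 4×13 = 64°C

64°C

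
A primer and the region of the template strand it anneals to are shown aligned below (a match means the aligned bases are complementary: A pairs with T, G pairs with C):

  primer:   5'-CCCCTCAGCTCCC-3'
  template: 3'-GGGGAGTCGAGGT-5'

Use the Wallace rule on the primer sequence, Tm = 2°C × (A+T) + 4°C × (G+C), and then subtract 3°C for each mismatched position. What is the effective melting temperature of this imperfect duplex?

Primer base counts: A=1, T=2, G=1, C=9 → A+T=3, G+C=10
Perfect-match Tm = 2(3) + 4(10) = 6 + 40 = 46°C
Mismatches (positions where the bases are not complementary): 1 (at position 13)
Effective Tm = 46 − 1×3 = 46 − 3 = 43°C

43°C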